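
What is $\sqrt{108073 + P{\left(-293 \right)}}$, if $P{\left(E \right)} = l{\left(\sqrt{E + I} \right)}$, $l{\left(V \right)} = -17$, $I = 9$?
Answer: $2 \sqrt{27014} \approx 328.72$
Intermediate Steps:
$P{\left(E \right)} = -17$
$\sqrt{108073 + P{\left(-293 \right)}} = \sqrt{108073 - 17} = \sqrt{108056} = 2 \sqrt{27014}$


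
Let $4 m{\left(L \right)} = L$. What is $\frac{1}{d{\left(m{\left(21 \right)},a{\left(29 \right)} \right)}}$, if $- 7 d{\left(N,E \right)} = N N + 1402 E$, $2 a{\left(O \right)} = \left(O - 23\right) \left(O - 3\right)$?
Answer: $- \frac{112}{1750137} \approx -6.3995 \cdot 10^{-5}$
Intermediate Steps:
$m{\left(L \right)} = \frac{L}{4}$
$a{\left(O \right)} = \frac{\left(-23 + O\right) \left(-3 + O\right)}{2}$ ($a{\left(O \right)} = \frac{\left(O - 23\right) \left(O - 3\right)}{2} = \frac{\left(-23 + O\right) \left(-3 + O\right)}{2}$)
$d{\left(N,E \right)} = - \frac{1402 E}{7} - \frac{N^{2}}{7}$ ($d{\left(N,E \right)} = - \frac{N N + 1402 E}{7} = - \frac{N^{2} + 1402 E}{7} = - \frac{1402 E}{7} - \frac{N^{2}}{7}$)
$\frac{1}{d{\left(m{\left(21 \right)},a{\left(29 \right)} \right)}} = \frac{1}{- \frac{1402 \left(\frac{69}{2} + \frac{29^{2}}{2} - 377\right)}{7} - \frac{\left(\frac{1}{4} \cdot 21\right)^{2}}{7}} = \frac{1}{- \frac{1402 \left(\frac{69}{2} + \frac{1}{2} \cdot 841 - 377\right)}{7} - \frac{\left(\frac{21}{4}\right)^{2}}{7}} = \frac{1}{- \frac{1402 \left(\frac{69}{2} + \frac{841}{2} - 377\right)}{7} - \frac{63}{16}} = \frac{1}{\left(- \frac{1402}{7}\right) 78 - \frac{63}{16}} = \frac{1}{- \frac{109356}{7} - \frac{63}{16}} = \frac{1}{- \frac{1750137}{112}} = - \frac{112}{1750137}$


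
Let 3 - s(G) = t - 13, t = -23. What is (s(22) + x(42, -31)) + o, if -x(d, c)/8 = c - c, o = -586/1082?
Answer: 20806/541 ≈ 38.458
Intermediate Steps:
o = -293/541 (o = -586*1/1082 = -293/541 ≈ -0.54159)
x(d, c) = 0 (x(d, c) = -8*(c - c) = -8*0 = 0)
s(G) = 39 (s(G) = 3 - (-23 - 13) = 3 - 1*(-36) = 3 + 36 = 39)
(s(22) + x(42, -31)) + o = (39 + 0) - 293/541 = 39 - 293/541 = 20806/541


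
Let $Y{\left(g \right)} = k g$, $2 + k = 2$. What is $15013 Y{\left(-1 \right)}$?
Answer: $0$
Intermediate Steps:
$k = 0$ ($k = -2 + 2 = 0$)
$Y{\left(g \right)} = 0$ ($Y{\left(g \right)} = 0 g = 0$)
$15013 Y{\left(-1 \right)} = 15013 \cdot 0 = 0$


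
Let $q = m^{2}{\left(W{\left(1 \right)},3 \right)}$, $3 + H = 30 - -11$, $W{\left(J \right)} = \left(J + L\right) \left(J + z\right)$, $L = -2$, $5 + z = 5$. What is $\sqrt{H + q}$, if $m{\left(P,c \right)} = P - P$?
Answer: $\sqrt{38} \approx 6.1644$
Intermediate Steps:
$z = 0$ ($z = -5 + 5 = 0$)
$W{\left(J \right)} = J \left(-2 + J\right)$ ($W{\left(J \right)} = \left(J - 2\right) \left(J + 0\right) = \left(-2 + J\right) J = J \left(-2 + J\right)$)
$H = 38$ ($H = -3 + \left(30 - -11\right) = -3 + \left(30 + 11\right) = -3 + 41 = 38$)
$m{\left(P,c \right)} = 0$
$q = 0$ ($q = 0^{2} = 0$)
$\sqrt{H + q} = \sqrt{38 + 0} = \sqrt{38}$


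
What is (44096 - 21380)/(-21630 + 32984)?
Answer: 11358/5677 ≈ 2.0007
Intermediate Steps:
(44096 - 21380)/(-21630 + 32984) = 22716/11354 = 22716*(1/11354) = 11358/5677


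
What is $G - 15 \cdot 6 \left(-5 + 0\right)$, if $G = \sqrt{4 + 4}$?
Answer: $450 + 2 \sqrt{2} \approx 452.83$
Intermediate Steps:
$G = 2 \sqrt{2}$ ($G = \sqrt{8} = 2 \sqrt{2} \approx 2.8284$)
$G - 15 \cdot 6 \left(-5 + 0\right) = 2 \sqrt{2} - 15 \cdot 6 \left(-5 + 0\right) = 2 \sqrt{2} - 15 \cdot 6 \left(-5\right) = 2 \sqrt{2} - -450 = 2 \sqrt{2} + 450 = 450 + 2 \sqrt{2}$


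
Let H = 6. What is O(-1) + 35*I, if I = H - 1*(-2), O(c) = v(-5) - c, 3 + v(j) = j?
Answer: 273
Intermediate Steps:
v(j) = -3 + j
O(c) = -8 - c (O(c) = (-3 - 5) - c = -8 - c)
I = 8 (I = 6 - 1*(-2) = 6 + 2 = 8)
O(-1) + 35*I = (-8 - 1*(-1)) + 35*8 = (-8 + 1) + 280 = -7 + 280 = 273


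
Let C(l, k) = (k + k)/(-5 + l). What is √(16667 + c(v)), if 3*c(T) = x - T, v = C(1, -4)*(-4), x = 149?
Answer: √150474/3 ≈ 129.30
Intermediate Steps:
C(l, k) = 2*k/(-5 + l) (C(l, k) = (2*k)/(-5 + l) = 2*k/(-5 + l))
v = -8 (v = (2*(-4)/(-5 + 1))*(-4) = (2*(-4)/(-4))*(-4) = (2*(-4)*(-¼))*(-4) = 2*(-4) = -8)
c(T) = 149/3 - T/3 (c(T) = (149 - T)/3 = 149/3 - T/3)
√(16667 + c(v)) = √(16667 + (149/3 - ⅓*(-8))) = √(16667 + (149/3 + 8/3)) = √(16667 + 157/3) = √(50158/3) = √150474/3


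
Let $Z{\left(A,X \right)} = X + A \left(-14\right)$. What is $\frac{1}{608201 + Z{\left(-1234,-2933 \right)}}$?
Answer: $\frac{1}{622544} \approx 1.6063 \cdot 10^{-6}$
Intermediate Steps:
$Z{\left(A,X \right)} = X - 14 A$
$\frac{1}{608201 + Z{\left(-1234,-2933 \right)}} = \frac{1}{608201 - -14343} = \frac{1}{608201 + \left(-2933 + 17276\right)} = \frac{1}{608201 + 14343} = \frac{1}{622544}$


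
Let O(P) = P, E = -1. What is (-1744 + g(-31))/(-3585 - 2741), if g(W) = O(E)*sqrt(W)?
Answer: 872/3163 + I*sqrt(31)/6326 ≈ 0.27569 + 0.00088014*I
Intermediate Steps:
g(W) = -sqrt(W)
(-1744 + g(-31))/(-3585 - 2741) = (-1744 - sqrt(-31))/(-3585 - 2741) = (-1744 - I*sqrt(31))/(-6326) = (-1744 - I*sqrt(31))*(-1/6326) = 872/3163 + I*sqrt(31)/6326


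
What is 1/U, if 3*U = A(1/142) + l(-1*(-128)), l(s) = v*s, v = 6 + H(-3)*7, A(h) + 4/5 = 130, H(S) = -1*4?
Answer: -5/4478 ≈ -0.0011166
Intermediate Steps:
H(S) = -4
A(h) = 646/5 (A(h) = -⅘ + 130 = 646/5)
v = -22 (v = 6 - 4*7 = 6 - 28 = -22)
l(s) = -22*s
U = -4478/5 (U = (646/5 - (-22)*(-128))/3 = (646/5 - 22*128)/3 = (646/5 - 2816)/3 = (⅓)*(-13434/5) = -4478/5 ≈ -895.60)
1/U = 1/(-4478/5) = -5/4478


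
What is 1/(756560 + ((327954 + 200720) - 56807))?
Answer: 1/1228427 ≈ 8.1405e-7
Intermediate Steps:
1/(756560 + ((327954 + 200720) - 56807)) = 1/(756560 + (528674 - 56807)) = 1/(756560 + 471867) = 1/1228427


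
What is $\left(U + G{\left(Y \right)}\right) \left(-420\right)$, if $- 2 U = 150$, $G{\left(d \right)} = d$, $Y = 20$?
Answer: $23100$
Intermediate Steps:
$U = -75$ ($U = \left(- \frac{1}{2}\right) 150 = -75$)
$\left(U + G{\left(Y \right)}\right) \left(-420\right) = \left(-75 + 20\right) \left(-420\right) = \left(-55\right) \left(-420\right) = 23100$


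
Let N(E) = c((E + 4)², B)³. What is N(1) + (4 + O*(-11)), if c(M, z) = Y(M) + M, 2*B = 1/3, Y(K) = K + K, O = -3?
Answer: 421912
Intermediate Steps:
Y(K) = 2*K
B = ⅙ (B = (½)/3 = (½)*(⅓) = ⅙ ≈ 0.16667)
c(M, z) = 3*M (c(M, z) = 2*M + M = 3*M)
N(E) = 27*(4 + E)⁶ (N(E) = (3*(E + 4)²)³ = (3*(4 + E)²)³ = 27*(4 + E)⁶)
N(1) + (4 + O*(-11)) = 27*(4 + 1)⁶ + (4 - 3*(-11)) = 27*5⁶ + (4 + 33) = 27*15625 + 37 = 421875 + 37 = 421912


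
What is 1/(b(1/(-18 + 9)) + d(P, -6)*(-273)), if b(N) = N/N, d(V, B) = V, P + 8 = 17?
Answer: -1/2456 ≈ -0.00040717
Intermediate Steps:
P = 9 (P = -8 + 17 = 9)
b(N) = 1
1/(b(1/(-18 + 9)) + d(P, -6)*(-273)) = 1/(1 + 9*(-273)) = 1/(1 - 2457) = 1/(-2456) = -1/2456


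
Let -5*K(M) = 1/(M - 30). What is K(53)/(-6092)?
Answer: 1/700580 ≈ 1.4274e-6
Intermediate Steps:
K(M) = -1/(5*(-30 + M)) (K(M) = -1/(5*(M - 30)) = -1/(5*(-30 + M)))
K(53)/(-6092) = -1/(-150 + 5*53)/(-6092) = -1/(-150 + 265)*(-1/6092) = -1/115*(-1/6092) = 1/700580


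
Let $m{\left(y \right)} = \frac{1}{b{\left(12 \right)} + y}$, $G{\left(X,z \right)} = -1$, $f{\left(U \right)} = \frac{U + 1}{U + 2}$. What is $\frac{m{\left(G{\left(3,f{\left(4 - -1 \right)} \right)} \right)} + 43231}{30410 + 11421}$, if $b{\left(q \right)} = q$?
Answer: $\frac{475542}{460141} \approx 1.0335$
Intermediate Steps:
$f{\left(U \right)} = \frac{1 + U}{2 + U}$
$m{\left(y \right)} = \frac{1}{12 + y}$
$\frac{m{\left(G{\left(3,f{\left(4 - -1 \right)} \right)} \right)} + 43231}{30410 + 11421} = \frac{\frac{1}{12 - 1} + 43231}{30410 + 11421} = \frac{\frac{1}{11} + 43231}{41831} = \left(\frac{1}{11} + 43231\right) \frac{1}{41831} = \frac{475542}{11} \cdot \frac{1}{41831} = \frac{475542}{460141}$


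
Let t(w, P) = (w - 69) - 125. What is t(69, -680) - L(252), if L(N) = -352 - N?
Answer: 479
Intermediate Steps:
t(w, P) = -194 + w (t(w, P) = (-69 + w) - 125 = -194 + w)
t(69, -680) - L(252) = (-194 + 69) - (-352 - 1*252) = -125 - (-352 - 252) = -125 - 1*(-604) = -125 + 604 = 479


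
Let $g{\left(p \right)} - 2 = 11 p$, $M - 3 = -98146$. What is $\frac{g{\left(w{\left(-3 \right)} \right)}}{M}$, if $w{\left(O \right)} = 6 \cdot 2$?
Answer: $- \frac{134}{98143} \approx -0.0013654$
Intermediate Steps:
$w{\left(O \right)} = 12$
$M = -98143$ ($M = 3 - 98146 = -98143$)
$g{\left(p \right)} = 2 + 11 p$
$\frac{g{\left(w{\left(-3 \right)} \right)}}{M} = \frac{2 + 11 \cdot 12}{-98143} = \left(2 + 132\right) \left(- \frac{1}{98143}\right) = 134 \left(- \frac{1}{98143}\right) = - \frac{134}{98143}$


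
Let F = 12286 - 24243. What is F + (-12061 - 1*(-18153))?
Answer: -5865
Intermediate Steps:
F = -11957
F + (-12061 - 1*(-18153)) = -11957 + (-12061 - 1*(-18153)) = -11957 + (-12061 + 18153) = -11957 + 6092 = -5865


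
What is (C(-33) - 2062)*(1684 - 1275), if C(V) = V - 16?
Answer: -863399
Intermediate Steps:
C(V) = -16 + V
(C(-33) - 2062)*(1684 - 1275) = ((-16 - 33) - 2062)*(1684 - 1275) = (-49 - 2062)*409 = -2111*409 = -863399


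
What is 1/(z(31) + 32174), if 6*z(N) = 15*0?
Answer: 1/32174 ≈ 3.1081e-5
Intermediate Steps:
z(N) = 0 (z(N) = (15*0)/6 = (⅙)*0 = 0)
1/(z(31) + 32174) = 1/(0 + 32174) = 1/32174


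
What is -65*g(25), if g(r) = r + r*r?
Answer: -42250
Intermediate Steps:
g(r) = r + r²
-65*g(25) = -1625*(1 + 25) = -1625*26 = -65*650 = -42250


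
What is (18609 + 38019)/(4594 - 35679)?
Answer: -56628/31085 ≈ -1.8217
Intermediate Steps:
(18609 + 38019)/(4594 - 35679) = 56628/(-31085) = 56628*(-1/31085) = -56628/31085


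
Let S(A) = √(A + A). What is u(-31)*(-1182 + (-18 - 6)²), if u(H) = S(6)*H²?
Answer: -1164732*√3 ≈ -2.0174e+6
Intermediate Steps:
S(A) = √2*√A (S(A) = √(2*A) = √2*√A)
u(H) = 2*√3*H² (u(H) = (√2*√6)*H² = (2*√3)*H² = 2*√3*H²)
u(-31)*(-1182 + (-18 - 6)²) = (2*√3*(-31)²)*(-1182 + (-18 - 6)²) = (2*√3*961)*(-1182 + (-24)²) = (1922*√3)*(-1182 + 576) = (1922*√3)*(-606) = -1164732*√3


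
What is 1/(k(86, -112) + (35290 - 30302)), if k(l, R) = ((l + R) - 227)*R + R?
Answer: 1/33212 ≈ 3.0110e-5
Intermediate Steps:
k(l, R) = R + R*(-227 + R + l) (k(l, R) = ((R + l) - 227)*R + R = (-227 + R + l)*R + R = R*(-227 + R + l) + R = R + R*(-227 + R + l))
1/(k(86, -112) + (35290 - 30302)) = 1/(-112*(-226 - 112 + 86) + (35290 - 30302)) = 1/(-112*(-252) + 4988) = 1/(28224 + 4988) = 1/33212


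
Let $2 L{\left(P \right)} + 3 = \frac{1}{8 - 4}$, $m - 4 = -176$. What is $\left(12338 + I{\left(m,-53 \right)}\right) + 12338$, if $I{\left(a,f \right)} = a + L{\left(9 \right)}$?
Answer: $\frac{196021}{8} \approx 24503.0$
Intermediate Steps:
$m = -172$ ($m = 4 - 176 = -172$)
$L{\left(P \right)} = - \frac{11}{8}$ ($L{\left(P \right)} = - \frac{3}{2} + \frac{1}{2 \left(8 - 4\right)} = - \frac{3}{2} + \frac{1}{2 \cdot 4} = - \frac{3}{2} + \frac{1}{2} \cdot \frac{1}{4} = - \frac{3}{2} + \frac{1}{8} = - \frac{11}{8}$)
$I{\left(a,f \right)} = - \frac{11}{8} + a$ ($I{\left(a,f \right)} = a - \frac{11}{8} = - \frac{11}{8} + a$)
$\left(12338 + I{\left(m,-53 \right)}\right) + 12338 = \left(12338 - \frac{1387}{8}\right) + 12338 = \frac{97317}{8} + 12338 = \frac{196021}{8}$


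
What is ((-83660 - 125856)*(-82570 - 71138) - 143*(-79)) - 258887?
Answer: 32204037738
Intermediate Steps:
((-83660 - 125856)*(-82570 - 71138) - 143*(-79)) - 258887 = (-209516*(-153708) + 11297) - 258887 = (32204285328 + 11297) - 258887 = 32204296625 - 258887 = 32204037738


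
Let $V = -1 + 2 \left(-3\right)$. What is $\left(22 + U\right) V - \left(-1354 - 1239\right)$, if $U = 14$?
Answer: $2341$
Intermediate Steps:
$V = -7$ ($V = -1 - 6 = -7$)
$\left(22 + U\right) V - \left(-1354 - 1239\right) = \left(22 + 14\right) \left(-7\right) - \left(-1354 - 1239\right) = 36 \left(-7\right) - \left(-1354 - 1239\right) = -252 - -2593 = -252 + 2593 = 2341$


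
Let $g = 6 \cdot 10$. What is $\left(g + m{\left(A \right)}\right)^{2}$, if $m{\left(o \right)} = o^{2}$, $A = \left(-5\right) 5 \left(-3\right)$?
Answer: $32319225$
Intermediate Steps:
$g = 60$
$A = 75$ ($A = \left(-25\right) \left(-3\right) = 75$)
$\left(g + m{\left(A \right)}\right)^{2} = \left(60 + 75^{2}\right)^{2} = \left(60 + 5625\right)^{2} = 5685^{2} = 32319225$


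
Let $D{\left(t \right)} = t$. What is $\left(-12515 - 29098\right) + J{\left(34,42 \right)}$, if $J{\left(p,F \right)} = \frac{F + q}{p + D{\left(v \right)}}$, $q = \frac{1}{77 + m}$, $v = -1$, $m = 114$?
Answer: $- \frac{262278716}{6303} \approx -41612.0$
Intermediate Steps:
$q = \frac{1}{191}$ ($q = \frac{1}{77 + 114} = \frac{1}{191} \approx 0.0052356$)
$J{\left(p,F \right)} = \frac{\frac{1}{191} + F}{-1 + p}$ ($J{\left(p,F \right)} = \frac{F + \frac{1}{191}}{p - 1} = \frac{\frac{1}{191} + F}{-1 + p}$)
$\left(-12515 - 29098\right) + J{\left(34,42 \right)} = \left(-12515 - 29098\right) + \frac{\frac{1}{191} + 42}{-1 + 34} = -41613 + \frac{1}{33} \cdot \frac{8023}{191} = -41613 + \frac{8023}{6303} = - \frac{262278716}{6303}$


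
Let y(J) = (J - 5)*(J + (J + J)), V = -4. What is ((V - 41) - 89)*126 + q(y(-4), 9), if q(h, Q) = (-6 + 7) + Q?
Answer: -16874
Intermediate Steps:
y(J) = 3*J*(-5 + J) (y(J) = (-5 + J)*(J + 2*J) = (-5 + J)*(3*J) = 3*J*(-5 + J))
q(h, Q) = 1 + Q
((V - 41) - 89)*126 + q(y(-4), 9) = ((-4 - 41) - 89)*126 + (1 + 9) = (-45 - 89)*126 + 10 = -134*126 + 10 = -16884 + 10 = -16874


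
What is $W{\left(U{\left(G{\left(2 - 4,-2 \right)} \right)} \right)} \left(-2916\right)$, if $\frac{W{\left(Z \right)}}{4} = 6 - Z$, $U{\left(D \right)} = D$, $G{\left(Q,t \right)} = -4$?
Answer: $-116640$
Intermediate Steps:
$W{\left(Z \right)} = 24 - 4 Z$ ($W{\left(Z \right)} = 4 \left(6 - Z\right) = 24 - 4 Z$)
$W{\left(U{\left(G{\left(2 - 4,-2 \right)} \right)} \right)} \left(-2916\right) = \left(24 - -16\right) \left(-2916\right) = \left(24 + 16\right) \left(-2916\right) = 40 \left(-2916\right) = -116640$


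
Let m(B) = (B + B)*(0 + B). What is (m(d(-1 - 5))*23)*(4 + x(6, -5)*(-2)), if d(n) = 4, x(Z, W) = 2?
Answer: 0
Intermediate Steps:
m(B) = 2*B² (m(B) = (2*B)*B = 2*B²)
(m(d(-1 - 5))*23)*(4 + x(6, -5)*(-2)) = ((2*4²)*23)*(4 + 2*(-2)) = ((2*16)*23)*(4 - 4) = (32*23)*0 = 736*0 = 0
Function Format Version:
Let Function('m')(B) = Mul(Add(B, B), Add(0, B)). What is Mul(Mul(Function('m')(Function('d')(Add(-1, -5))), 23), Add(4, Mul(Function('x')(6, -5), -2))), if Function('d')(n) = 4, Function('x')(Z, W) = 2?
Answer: 0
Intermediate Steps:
Function('m')(B) = Mul(2, Pow(B, 2)) (Function('m')(B) = Mul(Mul(2, B), B) = Mul(2, Pow(B, 2)))
Mul(Mul(Function('m')(Function('d')(Add(-1, -5))), 23), Add(4, Mul(Function('x')(6, -5), -2))) = Mul(Mul(Mul(2, Pow(4, 2)), 23), Add(4, Mul(2, -2))) = Mul(Mul(Mul(2, 16), 23), Add(4, -4)) = Mul(Mul(32, 23), 0) = Mul(736, 0) = 0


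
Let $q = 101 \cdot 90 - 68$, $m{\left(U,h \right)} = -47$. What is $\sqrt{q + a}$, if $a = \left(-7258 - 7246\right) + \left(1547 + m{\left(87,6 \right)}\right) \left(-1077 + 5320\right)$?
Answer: $\sqrt{6359018} \approx 2521.7$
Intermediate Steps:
$q = 9022$ ($q = 9090 - 68 = 9022$)
$a = 6349996$ ($a = \left(-7258 - 7246\right) + \left(1547 - 47\right) \left(-1077 + 5320\right) = -14504 + 1500 \cdot 4243 = -14504 + 6364500 = 6349996$)
$\sqrt{q + a} = \sqrt{9022 + 6349996} = \sqrt{6359018}$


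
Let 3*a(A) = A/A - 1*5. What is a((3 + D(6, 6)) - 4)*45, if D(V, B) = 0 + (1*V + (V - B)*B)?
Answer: -60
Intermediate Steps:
D(V, B) = V + B*(V - B) (D(V, B) = 0 + (V + B*(V - B)) = V + B*(V - B))
a(A) = -4/3 (a(A) = (A/A - 1*5)/3 = (1 - 5)/3 = (⅓)*(-4) = -4/3)
a((3 + D(6, 6)) - 4)*45 = -4/3*45 = -60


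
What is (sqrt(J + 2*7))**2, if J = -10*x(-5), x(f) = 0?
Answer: 14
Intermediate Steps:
J = 0 (J = -10*0 = 0)
(sqrt(J + 2*7))**2 = (sqrt(0 + 2*7))**2 = (sqrt(0 + 14))**2 = (sqrt(14))**2 = 14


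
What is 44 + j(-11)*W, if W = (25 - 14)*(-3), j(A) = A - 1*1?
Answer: 440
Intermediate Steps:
j(A) = -1 + A (j(A) = A - 1 = -1 + A)
W = -33 (W = 11*(-3) = -33)
44 + j(-11)*W = 44 + (-1 - 11)*(-33) = 44 - 12*(-33) = 44 + 396 = 440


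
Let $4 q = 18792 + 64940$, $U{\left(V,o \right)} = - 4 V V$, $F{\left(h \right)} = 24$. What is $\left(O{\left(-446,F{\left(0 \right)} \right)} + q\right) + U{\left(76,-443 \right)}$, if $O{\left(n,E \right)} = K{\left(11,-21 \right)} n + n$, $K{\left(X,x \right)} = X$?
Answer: $-7523$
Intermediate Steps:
$U{\left(V,o \right)} = - 4 V^{2}$
$O{\left(n,E \right)} = 12 n$ ($O{\left(n,E \right)} = 11 n + n = 12 n$)
$q = 20933$ ($q = \frac{18792 + 64940}{4} = \frac{1}{4} \cdot 83732 = 20933$)
$\left(O{\left(-446,F{\left(0 \right)} \right)} + q\right) + U{\left(76,-443 \right)} = \left(12 \left(-446\right) + 20933\right) - 4 \cdot 76^{2} = \left(-5352 + 20933\right) - 23104 = 15581 - 23104 = -7523$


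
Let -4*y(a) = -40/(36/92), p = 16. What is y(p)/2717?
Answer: 230/24453 ≈ 0.0094058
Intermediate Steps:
y(a) = 230/9 (y(a) = -(-10)/(36/92) = -(-10)/(36*(1/92)) = -(-10)/9/23 = -(-10)*23/9 = -¼*(-920/9) = 230/9)
y(p)/2717 = (230/9)/2717 = (230/9)*(1/2717) = 230/24453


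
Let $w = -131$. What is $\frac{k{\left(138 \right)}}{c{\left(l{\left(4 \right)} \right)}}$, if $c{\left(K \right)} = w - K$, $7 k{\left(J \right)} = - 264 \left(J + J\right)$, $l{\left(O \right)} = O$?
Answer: $\frac{8096}{105} \approx 77.105$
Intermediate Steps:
$k{\left(J \right)} = - \frac{528 J}{7}$ ($k{\left(J \right)} = \frac{\left(-264\right) \left(J + J\right)}{7} = \frac{\left(-264\right) 2 J}{7} = \frac{\left(-528\right) J}{7} = - \frac{528 J}{7}$)
$c{\left(K \right)} = -131 - K$
$\frac{k{\left(138 \right)}}{c{\left(l{\left(4 \right)} \right)}} = \frac{\left(- \frac{528}{7}\right) 138}{-131 - 4} = - \frac{72864}{7 \left(-131 - 4\right)} = - \frac{72864}{7 \left(-135\right)} = \left(- \frac{72864}{7}\right) \left(- \frac{1}{135}\right) = \frac{8096}{105}$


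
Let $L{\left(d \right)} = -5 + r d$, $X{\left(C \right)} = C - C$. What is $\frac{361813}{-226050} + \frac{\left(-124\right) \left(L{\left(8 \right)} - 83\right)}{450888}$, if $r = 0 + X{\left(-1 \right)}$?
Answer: $- \frac{2231534477}{1415600450} \approx -1.5764$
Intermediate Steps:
$X{\left(C \right)} = 0$
$r = 0$ ($r = 0 + 0 = 0$)
$L{\left(d \right)} = -5$ ($L{\left(d \right)} = -5 + 0 d = -5 + 0 = -5$)
$\frac{361813}{-226050} + \frac{\left(-124\right) \left(L{\left(8 \right)} - 83\right)}{450888} = \frac{361813}{-226050} + \frac{\left(-124\right) \left(-5 - 83\right)}{450888} = 361813 \left(- \frac{1}{226050}\right) + \left(-124\right) \left(-88\right) \frac{1}{450888} = - \frac{361813}{226050} + 10912 \cdot \frac{1}{450888} = - \frac{361813}{226050} + \frac{1364}{56361} = - \frac{2231534477}{1415600450}$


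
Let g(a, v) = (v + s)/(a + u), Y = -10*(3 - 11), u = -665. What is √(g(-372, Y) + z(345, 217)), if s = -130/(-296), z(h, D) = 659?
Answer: 3*√431134457939/76738 ≈ 25.669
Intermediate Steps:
s = 65/148 (s = -130*(-1/296) = 65/148 ≈ 0.43919)
Y = 80 (Y = -10*(-8) = 80)
g(a, v) = (65/148 + v)/(-665 + a) (g(a, v) = (v + 65/148)/(a - 665) = (65/148 + v)/(-665 + a))
√(g(-372, Y) + z(345, 217)) = √((65/148 + 80)/(-665 - 372) + 659) = √((11905/148)/(-1037) + 659) = √(-1/1037*11905/148 + 659) = √(-11905/153476 + 659) = √(101128779/153476) = 3*√431134457939/76738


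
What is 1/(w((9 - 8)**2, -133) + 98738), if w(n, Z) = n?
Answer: 1/98739 ≈ 1.0128e-5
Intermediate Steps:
1/(w((9 - 8)**2, -133) + 98738) = 1/((9 - 8)**2 + 98738) = 1/(1**2 + 98738) = 1/(1 + 98738) = 1/98739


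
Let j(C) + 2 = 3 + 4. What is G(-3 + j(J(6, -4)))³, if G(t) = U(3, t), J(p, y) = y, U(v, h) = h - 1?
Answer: 1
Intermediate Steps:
U(v, h) = -1 + h
j(C) = 5 (j(C) = -2 + (3 + 4) = -2 + 7 = 5)
G(t) = -1 + t
G(-3 + j(J(6, -4)))³ = (-1 + (-3 + 5))³ = (-1 + 2)³ = 1³ = 1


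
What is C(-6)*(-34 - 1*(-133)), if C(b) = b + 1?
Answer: -495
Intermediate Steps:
C(b) = 1 + b
C(-6)*(-34 - 1*(-133)) = (1 - 6)*(-34 - 1*(-133)) = -5*(-34 + 133) = -5*99 = -495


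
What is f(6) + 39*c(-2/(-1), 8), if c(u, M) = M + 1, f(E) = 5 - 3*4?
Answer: 344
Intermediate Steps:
f(E) = -7 (f(E) = 5 - 12 = -7)
c(u, M) = 1 + M
f(6) + 39*c(-2/(-1), 8) = -7 + 39*(1 + 8) = -7 + 39*9 = -7 + 351 = 344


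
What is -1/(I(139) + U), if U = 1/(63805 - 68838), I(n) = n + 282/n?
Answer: -699587/98661760 ≈ -0.0070908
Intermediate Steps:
U = -1/5033 (U = 1/(-5033) = -1/5033 ≈ -0.00019869)
-1/(I(139) + U) = -1/((139 + 282/139) - 1/5033) = -1/(19603/139 - 1/5033) = -1/98661760/699587 = -1*699587/98661760 = -699587/98661760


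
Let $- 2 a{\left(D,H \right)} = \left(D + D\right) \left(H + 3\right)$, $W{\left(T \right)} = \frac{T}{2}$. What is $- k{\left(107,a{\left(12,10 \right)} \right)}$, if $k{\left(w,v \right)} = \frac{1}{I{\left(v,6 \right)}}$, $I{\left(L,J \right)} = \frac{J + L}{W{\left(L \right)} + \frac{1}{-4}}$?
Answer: $- \frac{313}{600} \approx -0.52167$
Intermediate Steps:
$W{\left(T \right)} = \frac{T}{2}$ ($W{\left(T \right)} = T \frac{1}{2} = \frac{T}{2}$)
$a{\left(D,H \right)} = - D \left(3 + H\right)$ ($a{\left(D,H \right)} = - \frac{\left(D + D\right) \left(H + 3\right)}{2} = - \frac{2 D \left(3 + H\right)}{2} = - D \left(3 + H\right)$)
$I{\left(L,J \right)} = \frac{J + L}{- \frac{1}{4} + \frac{L}{2}}$ ($I{\left(L,J \right)} = \frac{J + L}{\frac{L}{2} + \frac{1}{-4}} = \frac{J + L}{\frac{L}{2} - \frac{1}{4}} = \frac{J + L}{- \frac{1}{4} + \frac{L}{2}}$)
$k{\left(w,v \right)} = \frac{-1 + 2 v}{4 \left(6 + v\right)}$ ($k{\left(w,v \right)} = \frac{1}{4 \frac{1}{-1 + 2 v} \left(6 + v\right)} = \frac{-1 + 2 v}{4 \left(6 + v\right)}$)
$- k{\left(107,a{\left(12,10 \right)} \right)} = - \frac{-1 + 2 \left(\left(-1\right) 12 \left(3 + 10\right)\right)}{4 \left(6 - 12 \left(3 + 10\right)\right)} = - \frac{-1 + 2 \left(\left(-1\right) 12 \cdot 13\right)}{4 \left(6 - 12 \cdot 13\right)} = - \frac{-1 + 2 \left(-156\right)}{4 \left(6 - 156\right)} = - \frac{-1 - 312}{4 \left(-150\right)} = - \frac{\left(-1\right) \left(-313\right)}{4 \cdot 150} = \left(-1\right) \frac{313}{600} = - \frac{313}{600}$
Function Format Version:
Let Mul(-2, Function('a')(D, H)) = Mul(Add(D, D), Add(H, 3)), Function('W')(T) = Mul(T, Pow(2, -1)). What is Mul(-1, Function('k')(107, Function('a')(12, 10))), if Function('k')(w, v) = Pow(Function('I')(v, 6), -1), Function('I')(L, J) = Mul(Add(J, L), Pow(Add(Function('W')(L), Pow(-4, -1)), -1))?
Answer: Rational(-313, 600) ≈ -0.52167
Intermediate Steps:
Function('W')(T) = Mul(Rational(1, 2), T) (Function('W')(T) = Mul(T, Rational(1, 2)) = Mul(Rational(1, 2), T))
Function('a')(D, H) = Mul(-1, D, Add(3, H)) (Function('a')(D, H) = Mul(Rational(-1, 2), Mul(Add(D, D), Add(H, 3))) = Mul(Rational(-1, 2), Mul(Mul(2, D), Add(3, H))) = Mul(Rational(-1, 2), Mul(2, D, Add(3, H))) = Mul(-1, D, Add(3, H)))
Function('I')(L, J) = Mul(Pow(Add(Rational(-1, 4), Mul(Rational(1, 2), L)), -1), Add(J, L)) (Function('I')(L, J) = Mul(Add(J, L), Pow(Add(Mul(Rational(1, 2), L), Pow(-4, -1)), -1)) = Mul(Add(J, L), Pow(Add(Mul(Rational(1, 2), L), Rational(-1, 4)), -1)) = Mul(Add(J, L), Pow(Add(Rational(-1, 4), Mul(Rational(1, 2), L)), -1)) = Mul(Pow(Add(Rational(-1, 4), Mul(Rational(1, 2), L)), -1), Add(J, L)))
Function('k')(w, v) = Mul(Rational(1, 4), Pow(Add(6, v), -1), Add(-1, Mul(2, v))) (Function('k')(w, v) = Pow(Mul(4, Pow(Add(-1, Mul(2, v)), -1), Add(6, v)), -1) = Mul(Rational(1, 4), Pow(Add(6, v), -1), Add(-1, Mul(2, v))))
Mul(-1, Function('k')(107, Function('a')(12, 10))) = Mul(-1, Mul(Rational(1, 4), Pow(Add(6, Mul(-1, 12, Add(3, 10))), -1), Add(-1, Mul(2, Mul(-1, 12, Add(3, 10)))))) = Mul(-1, Mul(Rational(1, 4), Pow(Add(6, Mul(-1, 12, 13)), -1), Add(-1, Mul(2, Mul(-1, 12, 13))))) = Mul(-1, Mul(Rational(1, 4), Pow(Add(6, -156), -1), Add(-1, Mul(2, -156)))) = Mul(-1, Mul(Rational(1, 4), Pow(-150, -1), Add(-1, -312))) = Mul(-1, Mul(Rational(1, 4), Rational(-1, 150), -313)) = Mul(-1, Rational(313, 600)) = Rational(-313, 600)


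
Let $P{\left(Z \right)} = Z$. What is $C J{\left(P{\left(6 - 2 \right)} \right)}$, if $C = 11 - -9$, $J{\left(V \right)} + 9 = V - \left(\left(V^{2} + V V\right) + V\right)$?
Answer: $-820$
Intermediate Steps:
$J{\left(V \right)} = -9 - 2 V^{2}$ ($J{\left(V \right)} = -9 - \left(V^{2} + V V\right) = -9 + \left(V - \left(\left(V^{2} + V^{2}\right) + V\right)\right) = -9 + \left(V - \left(2 V^{2} + V\right)\right) = -9 + \left(V - \left(V + 2 V^{2}\right)\right) = -9 - 2 V^{2}$)
$C = 20$ ($C = 11 + 9 = 20$)
$C J{\left(P{\left(6 - 2 \right)} \right)} = 20 \left(-9 - 2 \left(6 - 2\right)^{2}\right) = 20 \left(-9 - 2 \cdot 4^{2}\right) = 20 \left(-9 - 32\right) = 20 \left(-41\right) = -820$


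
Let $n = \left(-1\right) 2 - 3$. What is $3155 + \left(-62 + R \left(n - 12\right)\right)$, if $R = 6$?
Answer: $2991$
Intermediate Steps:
$n = -5$ ($n = -2 - 3 = -5$)
$3155 + \left(-62 + R \left(n - 12\right)\right) = 3155 + \left(-62 + 6 \left(-5 - 12\right)\right) = 3155 + \left(-62 + 6 \left(-17\right)\right) = 3155 - 164 = 2991$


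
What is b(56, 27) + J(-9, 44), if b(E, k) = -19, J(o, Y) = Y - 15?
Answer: 10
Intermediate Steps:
J(o, Y) = -15 + Y
b(56, 27) + J(-9, 44) = -19 + (-15 + 44) = -19 + 29 = 10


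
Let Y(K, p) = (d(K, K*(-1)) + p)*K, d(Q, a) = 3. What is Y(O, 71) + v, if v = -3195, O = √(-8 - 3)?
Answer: -3195 + 74*I*√11 ≈ -3195.0 + 245.43*I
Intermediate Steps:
O = I*√11 (O = √(-11) = I*√11 ≈ 3.3166*I)
Y(K, p) = K*(3 + p) (Y(K, p) = (3 + p)*K = K*(3 + p))
Y(O, 71) + v = (I*√11)*(3 + 71) - 3195 = (I*√11)*74 - 3195 = 74*I*√11 - 3195 = -3195 + 74*I*√11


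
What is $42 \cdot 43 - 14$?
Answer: $1792$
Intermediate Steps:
$42 \cdot 43 - 14 = 1806 - 14 = 1792$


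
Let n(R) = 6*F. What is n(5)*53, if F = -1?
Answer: -318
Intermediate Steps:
n(R) = -6 (n(R) = 6*(-1) = -6)
n(5)*53 = -6*53 = -318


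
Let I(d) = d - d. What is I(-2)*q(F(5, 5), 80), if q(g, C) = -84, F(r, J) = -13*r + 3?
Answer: 0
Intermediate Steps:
F(r, J) = 3 - 13*r
I(d) = 0
I(-2)*q(F(5, 5), 80) = 0*(-84) = 0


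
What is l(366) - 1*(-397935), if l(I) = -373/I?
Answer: 145643837/366 ≈ 3.9793e+5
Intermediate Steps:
l(366) - 1*(-397935) = -373/366 - 1*(-397935) = -373*1/366 + 397935 = -373/366 + 397935 = 145643837/366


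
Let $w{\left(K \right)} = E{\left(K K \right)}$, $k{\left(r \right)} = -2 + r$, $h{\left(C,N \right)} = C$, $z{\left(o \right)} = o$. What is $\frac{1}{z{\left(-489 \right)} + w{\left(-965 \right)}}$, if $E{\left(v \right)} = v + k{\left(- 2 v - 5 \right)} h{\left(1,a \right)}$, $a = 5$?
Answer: $- \frac{1}{931721} \approx -1.0733 \cdot 10^{-6}$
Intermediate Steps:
$E{\left(v \right)} = -7 - v$ ($E{\left(v \right)} = v + \left(-2 - \left(5 + 2 v\right)\right) 1 = v + \left(-7 - 2 v\right) 1 = v - \left(7 + 2 v\right) = -7 - v$)
$w{\left(K \right)} = -7 - K^{2}$ ($w{\left(K \right)} = -7 - K K = -7 - K^{2}$)
$\frac{1}{z{\left(-489 \right)} + w{\left(-965 \right)}} = \frac{1}{-489 - 931232} = \frac{1}{-931721} = - \frac{1}{931721}$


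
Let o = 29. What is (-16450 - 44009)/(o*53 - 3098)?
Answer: 8637/223 ≈ 38.731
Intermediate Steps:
(-16450 - 44009)/(o*53 - 3098) = (-16450 - 44009)/(29*53 - 3098) = -60459/(1537 - 3098) = -60459/(-1561) = -60459*(-1/1561) = 8637/223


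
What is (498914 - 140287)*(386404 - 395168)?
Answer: -3143007028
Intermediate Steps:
(498914 - 140287)*(386404 - 395168) = 358627*(-8764) = -3143007028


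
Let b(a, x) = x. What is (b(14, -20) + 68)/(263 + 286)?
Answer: 16/183 ≈ 0.087432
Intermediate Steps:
(b(14, -20) + 68)/(263 + 286) = (-20 + 68)/(263 + 286) = 48/549 = 48*(1/549) = 16/183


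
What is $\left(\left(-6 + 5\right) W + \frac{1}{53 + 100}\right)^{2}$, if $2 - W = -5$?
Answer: $\frac{1144900}{23409} \approx 48.909$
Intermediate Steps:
$W = 7$ ($W = 2 - -5 = 2 + 5 = 7$)
$\left(\left(-6 + 5\right) W + \frac{1}{53 + 100}\right)^{2} = \left(\left(-6 + 5\right) 7 + \frac{1}{53 + 100}\right)^{2} = \left(\left(-1\right) 7 + \frac{1}{153}\right)^{2} = \left(-7 + \frac{1}{153}\right)^{2} = \left(- \frac{1070}{153}\right)^{2} = \frac{1144900}{23409}$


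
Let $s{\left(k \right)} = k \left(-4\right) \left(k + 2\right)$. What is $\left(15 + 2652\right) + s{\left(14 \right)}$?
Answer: $1771$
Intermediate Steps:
$s{\left(k \right)} = - 4 k \left(2 + k\right)$
$\left(15 + 2652\right) + s{\left(14 \right)} = \left(15 + 2652\right) - 56 \left(2 + 14\right) = 2667 - 56 \cdot 16 = 2667 - 896 = 1771$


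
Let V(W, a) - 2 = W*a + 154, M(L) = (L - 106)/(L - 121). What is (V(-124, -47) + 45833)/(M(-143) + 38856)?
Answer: 4559896/3419411 ≈ 1.3335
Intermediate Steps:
M(L) = (-106 + L)/(-121 + L)
V(W, a) = 156 + W*a (V(W, a) = 2 + (W*a + 154) = 2 + (154 + W*a) = 156 + W*a)
(V(-124, -47) + 45833)/(M(-143) + 38856) = ((156 - 124*(-47)) + 45833)/((-106 - 143)/(-121 - 143) + 38856) = ((156 + 5828) + 45833)/(-249/(-264) + 38856) = (5984 + 45833)/(-1/264*(-249) + 38856) = 51817/(83/88 + 38856) = 51817/(3419411/88) = 51817*(88/3419411) = 4559896/3419411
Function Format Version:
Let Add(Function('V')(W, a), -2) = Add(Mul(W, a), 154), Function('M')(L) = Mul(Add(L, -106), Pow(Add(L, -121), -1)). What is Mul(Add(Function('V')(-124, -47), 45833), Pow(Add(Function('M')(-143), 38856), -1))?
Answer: Rational(4559896, 3419411) ≈ 1.3335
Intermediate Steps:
Function('M')(L) = Mul(Pow(Add(-121, L), -1), Add(-106, L)) (Function('M')(L) = Mul(Add(-106, L), Pow(Add(-121, L), -1)) = Mul(Pow(Add(-121, L), -1), Add(-106, L)))
Function('V')(W, a) = Add(156, Mul(W, a)) (Function('V')(W, a) = Add(2, Add(Mul(W, a), 154)) = Add(2, Add(154, Mul(W, a))) = Add(156, Mul(W, a)))
Mul(Add(Function('V')(-124, -47), 45833), Pow(Add(Function('M')(-143), 38856), -1)) = Mul(Add(Add(156, Mul(-124, -47)), 45833), Pow(Add(Mul(Pow(Add(-121, -143), -1), Add(-106, -143)), 38856), -1)) = Mul(Add(Add(156, 5828), 45833), Pow(Add(Mul(Pow(-264, -1), -249), 38856), -1)) = Mul(Add(5984, 45833), Pow(Add(Mul(Rational(-1, 264), -249), 38856), -1)) = Mul(51817, Pow(Add(Rational(83, 88), 38856), -1)) = Mul(51817, Pow(Rational(3419411, 88), -1)) = Mul(51817, Rational(88, 3419411)) = Rational(4559896, 3419411)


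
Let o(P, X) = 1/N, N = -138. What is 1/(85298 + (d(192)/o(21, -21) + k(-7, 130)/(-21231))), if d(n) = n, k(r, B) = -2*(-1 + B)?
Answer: 7077/416141840 ≈ 1.7006e-5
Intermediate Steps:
k(r, B) = 2 - 2*B
o(P, X) = -1/138 (o(P, X) = 1/(-138) = -1/138)
1/(85298 + (d(192)/o(21, -21) + k(-7, 130)/(-21231))) = 1/(85298 + (192/(-1/138) + (2 - 2*130)/(-21231))) = 1/(85298 + (192*(-138) + (2 - 260)*(-1/21231))) = 1/(85298 + (-26496 - 258*(-1/21231))) = 1/(85298 + (-26496 + 86/7077)) = 1/(85298 - 187512106/7077) = 1/(416141840/7077) = 7077/416141840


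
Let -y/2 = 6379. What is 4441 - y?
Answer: 17199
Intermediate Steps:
y = -12758 (y = -2*6379 = -12758)
4441 - y = 4441 - 1*(-12758) = 4441 + 12758 = 17199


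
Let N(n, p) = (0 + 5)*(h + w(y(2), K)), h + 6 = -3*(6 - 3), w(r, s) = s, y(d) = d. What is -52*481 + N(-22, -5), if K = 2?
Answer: -25077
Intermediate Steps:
h = -15 (h = -6 - 3*(6 - 3) = -6 - 3*3 = -6 - 9 = -15)
N(n, p) = -65 (N(n, p) = (0 + 5)*(-15 + 2) = 5*(-13) = -65)
-52*481 + N(-22, -5) = -52*481 - 65 = -25012 - 65 = -25077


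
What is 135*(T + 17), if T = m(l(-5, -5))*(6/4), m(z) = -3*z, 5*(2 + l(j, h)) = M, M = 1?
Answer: 6777/2 ≈ 3388.5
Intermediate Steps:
l(j, h) = -9/5 (l(j, h) = -2 + (1/5)*1 = -2 + 1/5 = -9/5)
T = 81/10 (T = (-3*(-9/5))*(6/4) = 27*(6*(1/4))/5 = (27/5)*(3/2) = 81/10 ≈ 8.1000)
135*(T + 17) = 135*(81/10 + 17) = 135*(251/10) = 6777/2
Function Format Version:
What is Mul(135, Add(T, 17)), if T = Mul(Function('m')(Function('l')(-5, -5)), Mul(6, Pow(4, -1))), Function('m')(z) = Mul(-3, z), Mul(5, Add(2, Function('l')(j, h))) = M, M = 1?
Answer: Rational(6777, 2) ≈ 3388.5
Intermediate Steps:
Function('l')(j, h) = Rational(-9, 5) (Function('l')(j, h) = Add(-2, Mul(Rational(1, 5), 1)) = Add(-2, Rational(1, 5)) = Rational(-9, 5))
T = Rational(81, 10) (T = Mul(Mul(-3, Rational(-9, 5)), Mul(6, Pow(4, -1))) = Mul(Rational(27, 5), Mul(6, Rational(1, 4))) = Mul(Rational(27, 5), Rational(3, 2)) = Rational(81, 10) ≈ 8.1000)
Mul(135, Add(T, 17)) = Mul(135, Add(Rational(81, 10), 17)) = Mul(135, Rational(251, 10)) = Rational(6777, 2)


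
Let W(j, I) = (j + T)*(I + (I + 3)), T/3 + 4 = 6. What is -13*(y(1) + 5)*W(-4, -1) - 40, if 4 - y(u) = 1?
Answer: -248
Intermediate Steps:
T = 6 (T = -12 + 3*6 = -12 + 18 = 6)
y(u) = 3 (y(u) = 4 - 1*1 = 4 - 1 = 3)
W(j, I) = (3 + 2*I)*(6 + j) (W(j, I) = (j + 6)*(I + (I + 3)) = (6 + j)*(I + (3 + I)) = (6 + j)*(3 + 2*I) = (3 + 2*I)*(6 + j))
-13*(y(1) + 5)*W(-4, -1) - 40 = -13*(3 + 5)*(18 + 3*(-4) + 12*(-1) + 2*(-1)*(-4)) - 40 = -104*(18 - 12 - 12 + 8) - 40 = -104*2 - 40 = -13*16 - 40 = -208 - 40 = -248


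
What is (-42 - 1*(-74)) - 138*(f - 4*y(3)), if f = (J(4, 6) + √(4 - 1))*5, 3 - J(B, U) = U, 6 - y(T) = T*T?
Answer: 446 - 690*√3 ≈ -749.12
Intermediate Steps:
y(T) = 6 - T² (y(T) = 6 - T*T = 6 - T²)
J(B, U) = 3 - U
f = -15 + 5*√3 (f = ((3 - 1*6) + √(4 - 1))*5 = ((3 - 6) + √3)*5 = (-3 + √3)*5 = -15 + 5*√3 ≈ -6.3397)
(-42 - 1*(-74)) - 138*(f - 4*y(3)) = (-42 - 1*(-74)) - 138*((-15 + 5*√3) - 4*(6 - 1*3²)) = (-42 + 74) - 138*((-15 + 5*√3) - 4*(6 - 1*9)) = 32 - 138*((-15 + 5*√3) - 4*(6 - 9)) = 32 - 138*((-15 + 5*√3) - 4*(-3)) = 32 - 138*((-15 + 5*√3) + 12) = 32 - 138*(-3 + 5*√3) = 32 + (414 - 690*√3) = 446 - 690*√3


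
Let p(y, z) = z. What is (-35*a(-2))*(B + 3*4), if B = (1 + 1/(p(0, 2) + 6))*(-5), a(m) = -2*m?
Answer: -1785/2 ≈ -892.50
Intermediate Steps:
B = -45/8 (B = (1 + 1/(2 + 6))*(-5) = (1 + 1/8)*(-5) = (1 + ⅛)*(-5) = (9/8)*(-5) = -45/8 ≈ -5.6250)
(-35*a(-2))*(B + 3*4) = (-(-70)*(-2))*(-45/8 + 3*4) = (-35*4)*(-45/8 + 12) = -140*51/8 = -1785/2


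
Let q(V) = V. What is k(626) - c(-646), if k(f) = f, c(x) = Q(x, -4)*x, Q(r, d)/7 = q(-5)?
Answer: -21984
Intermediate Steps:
Q(r, d) = -35 (Q(r, d) = 7*(-5) = -35)
c(x) = -35*x
k(626) - c(-646) = 626 - (-35)*(-646) = 626 - 1*22610 = 626 - 22610 = -21984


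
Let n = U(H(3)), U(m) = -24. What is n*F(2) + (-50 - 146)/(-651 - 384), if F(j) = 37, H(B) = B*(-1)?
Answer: -918884/1035 ≈ -887.81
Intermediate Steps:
H(B) = -B
n = -24
n*F(2) + (-50 - 146)/(-651 - 384) = -24*37 + (-50 - 146)/(-651 - 384) = -888 - 196/(-1035) = -888 - 196*(-1/1035) = -888 + 196/1035 = -918884/1035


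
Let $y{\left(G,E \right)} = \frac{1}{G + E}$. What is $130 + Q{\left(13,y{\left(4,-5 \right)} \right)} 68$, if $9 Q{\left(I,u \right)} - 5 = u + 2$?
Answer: $\frac{526}{3} \approx 175.33$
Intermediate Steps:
$y{\left(G,E \right)} = \frac{1}{E + G}$
$Q{\left(I,u \right)} = \frac{7}{9} + \frac{u}{9}$ ($Q{\left(I,u \right)} = \frac{5}{9} + \frac{u + 2}{9} = \frac{5}{9} + \frac{2 + u}{9} = \frac{5}{9} + \left(\frac{2}{9} + \frac{u}{9}\right) = \frac{7}{9} + \frac{u}{9}$)
$130 + Q{\left(13,y{\left(4,-5 \right)} \right)} 68 = 130 + \left(\frac{7}{9} + \frac{1}{9 \left(-5 + 4\right)}\right) 68 = 130 + \left(\frac{7}{9} + \frac{1}{9 \left(-1\right)}\right) 68 = 130 + \left(\frac{7}{9} + \frac{1}{9} \left(-1\right)\right) 68 = 130 + \left(\frac{7}{9} - \frac{1}{9}\right) 68 = 130 + \frac{2}{3} \cdot 68 = 130 + \frac{136}{3} = \frac{526}{3}$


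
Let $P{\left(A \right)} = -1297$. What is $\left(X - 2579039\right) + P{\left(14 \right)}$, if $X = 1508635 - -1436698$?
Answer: $364997$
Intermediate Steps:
$X = 2945333$ ($X = 1508635 + 1436698 = 2945333$)
$\left(X - 2579039\right) + P{\left(14 \right)} = \left(2945333 - 2579039\right) - 1297 = 366294 - 1297 = 364997$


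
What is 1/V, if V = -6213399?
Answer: -1/6213399 ≈ -1.6094e-7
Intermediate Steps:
1/V = 1/(-6213399) = -1/6213399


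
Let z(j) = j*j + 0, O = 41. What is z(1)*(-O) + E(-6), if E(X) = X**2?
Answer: -5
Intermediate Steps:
z(j) = j**2 (z(j) = j**2 + 0 = j**2)
z(1)*(-O) + E(-6) = 1**2*(-1*41) + (-6)**2 = 1*(-41) + 36 = -41 + 36 = -5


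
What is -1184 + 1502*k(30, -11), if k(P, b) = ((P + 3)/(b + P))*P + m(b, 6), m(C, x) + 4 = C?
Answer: 1036414/19 ≈ 54548.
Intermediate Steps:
m(C, x) = -4 + C
k(P, b) = -4 + b + P*(3 + P)/(P + b) (k(P, b) = ((P + 3)/(b + P))*P + (-4 + b) = ((3 + P)/(P + b))*P + (-4 + b) = P*(3 + P)/(P + b) + (-4 + b) = -4 + b + P*(3 + P)/(P + b))
-1184 + 1502*k(30, -11) = -1184 + 1502*((30² + (-11)² - 1*30 - 4*(-11) + 30*(-11))/(30 - 11)) = -1184 + 1502*((900 + 121 - 30 + 44 - 330)/19) = -1184 + 1502*((1/19)*705) = -1184 + 1502*(705/19) = -1184 + 1058910/19 = 1036414/19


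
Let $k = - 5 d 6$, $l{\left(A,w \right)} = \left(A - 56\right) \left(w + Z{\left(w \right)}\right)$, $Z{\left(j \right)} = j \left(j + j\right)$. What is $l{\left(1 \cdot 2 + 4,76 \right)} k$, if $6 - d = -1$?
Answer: $122094000$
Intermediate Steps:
$d = 7$ ($d = 6 - -1 = 6 + 1 = 7$)
$Z{\left(j \right)} = 2 j^{2}$ ($Z{\left(j \right)} = j 2 j = 2 j^{2}$)
$l{\left(A,w \right)} = \left(-56 + A\right) \left(w + 2 w^{2}\right)$ ($l{\left(A,w \right)} = \left(A - 56\right) \left(w + 2 w^{2}\right) = \left(-56 + A\right) \left(w + 2 w^{2}\right)$)
$k = -210$ ($k = \left(-5\right) 7 \cdot 6 = \left(-35\right) 6 = -210$)
$l{\left(1 \cdot 2 + 4,76 \right)} k = 76 \left(-56 + \left(1 \cdot 2 + 4\right) - 8512 + 2 \left(1 \cdot 2 + 4\right) 76\right) \left(-210\right) = 76 \left(-56 + \left(2 + 4\right) - 8512 + 2 \left(2 + 4\right) 76\right) \left(-210\right) = 76 \left(-56 + 6 - 8512 + 2 \cdot 6 \cdot 76\right) \left(-210\right) = 76 \left(-56 + 6 - 8512 + 912\right) \left(-210\right) = 76 \left(-7650\right) \left(-210\right) = \left(-581400\right) \left(-210\right) = 122094000$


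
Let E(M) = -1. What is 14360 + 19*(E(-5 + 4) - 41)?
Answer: 13562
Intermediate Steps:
14360 + 19*(E(-5 + 4) - 41) = 14360 + 19*(-1 - 41) = 14360 + 19*(-42) = 14360 - 798 = 13562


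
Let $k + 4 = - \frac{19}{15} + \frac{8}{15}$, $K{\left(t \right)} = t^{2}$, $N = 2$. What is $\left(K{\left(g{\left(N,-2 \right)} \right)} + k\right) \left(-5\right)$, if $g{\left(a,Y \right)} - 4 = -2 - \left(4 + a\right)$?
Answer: $- \frac{169}{3} \approx -56.333$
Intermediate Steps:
$g{\left(a,Y \right)} = -2 - a$ ($g{\left(a,Y \right)} = 4 - \left(6 + a\right) = -2 - a$)
$k = - \frac{71}{15}$ ($k = -4 + \left(- \frac{19}{15} + \frac{8}{15}\right) = -4 - \frac{11}{15} = - \frac{71}{15} \approx -4.7333$)
$\left(K{\left(g{\left(N,-2 \right)} \right)} + k\right) \left(-5\right) = \left(\left(-2 - 2\right)^{2} - \frac{71}{15}\right) \left(-5\right) = \left(\left(-4\right)^{2} - \frac{71}{15}\right) \left(-5\right) = \left(16 - \frac{71}{15}\right) \left(-5\right) = \frac{169}{15} \left(-5\right) = - \frac{169}{3}$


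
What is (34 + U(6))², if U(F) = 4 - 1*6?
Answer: 1024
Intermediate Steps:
U(F) = -2 (U(F) = 4 - 6 = -2)
(34 + U(6))² = (34 - 2)² = 32² = 1024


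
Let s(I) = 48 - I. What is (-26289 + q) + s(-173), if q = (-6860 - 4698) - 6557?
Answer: -44183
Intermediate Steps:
q = -18115 (q = -11558 - 6557 = -18115)
(-26289 + q) + s(-173) = (-26289 - 18115) + (48 - 1*(-173)) = -44404 + (48 + 173) = -44404 + 221 = -44183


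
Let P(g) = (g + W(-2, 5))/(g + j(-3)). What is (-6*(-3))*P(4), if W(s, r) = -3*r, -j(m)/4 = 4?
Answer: 33/2 ≈ 16.500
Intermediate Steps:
j(m) = -16 (j(m) = -4*4 = -16)
P(g) = (-15 + g)/(-16 + g) (P(g) = (g - 3*5)/(g - 16) = (g - 15)/(-16 + g) = (-15 + g)/(-16 + g))
(-6*(-3))*P(4) = (-6*(-3))*((-15 + 4)/(-16 + 4)) = 18*(-11/(-12)) = 18*(-1/12*(-11)) = 18*(11/12) = 33/2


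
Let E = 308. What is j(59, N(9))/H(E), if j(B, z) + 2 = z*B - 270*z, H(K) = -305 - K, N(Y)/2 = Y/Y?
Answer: 424/613 ≈ 0.69168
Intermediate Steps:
N(Y) = 2 (N(Y) = 2*(Y/Y) = 2*1 = 2)
j(B, z) = -2 - 270*z + B*z (j(B, z) = -2 + (z*B - 270*z) = -2 + (B*z - 270*z) = -2 + (-270*z + B*z) = -2 - 270*z + B*z)
j(59, N(9))/H(E) = (-2 - 270*2 + 59*2)/(-305 - 1*308) = (-2 - 540 + 118)/(-305 - 308) = -424/(-613) = -424*(-1/613) = 424/613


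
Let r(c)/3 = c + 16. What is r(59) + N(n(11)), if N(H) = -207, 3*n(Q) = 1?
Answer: 18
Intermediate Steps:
r(c) = 48 + 3*c (r(c) = 3*(c + 16) = 3*(16 + c) = 48 + 3*c)
n(Q) = 1/3 (n(Q) = (1/3)*1 = 1/3)
r(59) + N(n(11)) = (48 + 3*59) - 207 = (48 + 177) - 207 = 225 - 207 = 18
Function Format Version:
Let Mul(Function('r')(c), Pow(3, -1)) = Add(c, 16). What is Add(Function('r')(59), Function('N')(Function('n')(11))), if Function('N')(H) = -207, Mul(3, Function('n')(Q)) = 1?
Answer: 18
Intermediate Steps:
Function('r')(c) = Add(48, Mul(3, c)) (Function('r')(c) = Mul(3, Add(c, 16)) = Mul(3, Add(16, c)) = Add(48, Mul(3, c)))
Function('n')(Q) = Rational(1, 3) (Function('n')(Q) = Mul(Rational(1, 3), 1) = Rational(1, 3))
Add(Function('r')(59), Function('N')(Function('n')(11))) = Add(Add(48, Mul(3, 59)), -207) = Add(Add(48, 177), -207) = Add(225, -207) = 18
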